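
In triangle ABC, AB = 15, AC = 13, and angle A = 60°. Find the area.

When two sides and the included angle are known, the area formula is (1/2)ab sin(C).
The height from one side to the opposite vertex is 13 sin(60°) = 13*sqrt(3)/2.
Area = (1/2) * 15 * 13*sqrt(3)/2 = 195*sqrt(3)/4.

195*sqrt(3)/4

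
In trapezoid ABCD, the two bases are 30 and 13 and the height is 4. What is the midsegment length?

midsegment = (30 + 13) / 2 = 43 / 2 = 43/2

43/2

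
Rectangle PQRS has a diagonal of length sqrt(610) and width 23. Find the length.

The diagonal of a rectangle forms a right triangle with the two sides.
Rearranging the Pythagorean theorem: missing side = sqrt(d^2 - known^2).
= sqrt(610 - 529) = sqrt(81) = 9.

9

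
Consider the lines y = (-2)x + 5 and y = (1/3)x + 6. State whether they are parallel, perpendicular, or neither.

Slope of line 1: m1 = -2
Slope of line 2: m2 = 1/3
m1 != m2 (-2 != 1/3), so not parallel.
m1 * m2 = (-2) * (1/3) = -2/3 != -1, so not perpendicular.
The lines are neither parallel nor perpendicular.

Neither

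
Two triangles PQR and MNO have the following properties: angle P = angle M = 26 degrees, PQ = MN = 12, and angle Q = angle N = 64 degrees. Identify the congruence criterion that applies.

The given information matches ASA: Two pairs of corresponding angles and the included side are equal (Angle-Side-Angle).

ASA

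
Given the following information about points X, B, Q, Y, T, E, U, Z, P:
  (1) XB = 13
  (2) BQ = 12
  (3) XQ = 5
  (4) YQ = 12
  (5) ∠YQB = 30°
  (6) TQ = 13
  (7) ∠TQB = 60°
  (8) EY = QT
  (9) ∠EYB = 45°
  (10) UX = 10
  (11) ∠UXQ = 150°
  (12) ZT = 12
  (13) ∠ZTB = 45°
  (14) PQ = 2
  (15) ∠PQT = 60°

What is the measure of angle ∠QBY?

Step 1: By the law of cosines on triangle BQY: BY² = 12² + 12² − 2·12·12·cos(30°) = 38.58, so BY ≈ 6.21.
Step 2: By the inverse law of cosines on triangle QBY: cos(∠QBY) = (12² + 6.21² − 12²) / (2·12·6.21) = 38.58/149.08 = 0.2588, so ∠QBY = 75°.

Therefore, the measure of angle ∠QBY = 75°.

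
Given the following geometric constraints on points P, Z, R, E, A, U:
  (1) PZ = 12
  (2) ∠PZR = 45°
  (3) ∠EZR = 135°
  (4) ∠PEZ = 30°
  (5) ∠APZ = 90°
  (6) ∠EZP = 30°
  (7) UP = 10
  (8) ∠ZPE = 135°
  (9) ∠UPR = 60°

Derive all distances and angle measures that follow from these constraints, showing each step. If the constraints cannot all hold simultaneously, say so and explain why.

These constraints are not satisfiable: (4), (6) and (8) are the three interior angles of triangle PEZ, which must sum to 180°, but 30° + 30° + 135° = 195°. No planar figure meets all of them, so nothing further can be derived.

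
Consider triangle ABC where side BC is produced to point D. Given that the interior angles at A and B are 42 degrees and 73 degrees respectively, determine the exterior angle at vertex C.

By the exterior angle theorem, an exterior angle of a triangle equals the sum of the two remote interior angles.
Exterior angle = angle A + angle B
Exterior angle = 42 + 73 = 115 degrees

115 degrees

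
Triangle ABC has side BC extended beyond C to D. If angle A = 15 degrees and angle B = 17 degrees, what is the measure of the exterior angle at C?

The interior angle at C is 180 - 15 - 17 = 148 degrees.
The exterior angle and interior angle at C are supplementary:
Exterior angle = 180 - 148 = 32 degrees.

32 degrees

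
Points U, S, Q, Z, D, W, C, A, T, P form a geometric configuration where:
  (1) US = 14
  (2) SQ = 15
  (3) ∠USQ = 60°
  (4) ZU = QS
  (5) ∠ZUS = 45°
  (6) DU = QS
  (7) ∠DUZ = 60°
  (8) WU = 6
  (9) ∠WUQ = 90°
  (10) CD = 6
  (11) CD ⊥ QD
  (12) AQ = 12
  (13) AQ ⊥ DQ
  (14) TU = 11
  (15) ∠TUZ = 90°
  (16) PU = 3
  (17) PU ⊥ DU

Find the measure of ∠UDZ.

From the given relations: DU = QS = 15; ZU = QS = 15.
Step 1: By the law of cosines on triangle DUZ: DZ² = 15² + 15² − 2·15·15·cos(60°) = 225, so DZ = 15.
Step 2: By the inverse law of cosines on triangle UDZ: cos(∠UDZ) = (15² + 15² − 15²) / (2·15·15) = 225/450 = 0.5, so ∠UDZ = 60°.

Therefore, the measure of angle ∠UDZ = 60°.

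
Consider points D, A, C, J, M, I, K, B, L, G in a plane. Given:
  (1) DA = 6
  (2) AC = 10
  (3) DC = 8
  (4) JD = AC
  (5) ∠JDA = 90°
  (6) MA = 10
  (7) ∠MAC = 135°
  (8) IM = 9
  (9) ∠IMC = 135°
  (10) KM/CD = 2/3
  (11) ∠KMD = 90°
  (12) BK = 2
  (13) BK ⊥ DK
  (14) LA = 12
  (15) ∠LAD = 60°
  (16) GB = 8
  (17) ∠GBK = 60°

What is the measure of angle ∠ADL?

Step 1: By the law of cosines on triangle DAL: DL² = 6² + 12² − 2·6·12·cos(60°) = 108, so DL = 6·√3.
Step 2: By the inverse law of cosines on triangle ADL: cos(∠ADL) = (6² + (6·√3)² − 12²) / (2·6·6·√3) = 0/124.71 = 0, so ∠ADL = 90°.

Therefore, the measure of angle ∠ADL = 90°.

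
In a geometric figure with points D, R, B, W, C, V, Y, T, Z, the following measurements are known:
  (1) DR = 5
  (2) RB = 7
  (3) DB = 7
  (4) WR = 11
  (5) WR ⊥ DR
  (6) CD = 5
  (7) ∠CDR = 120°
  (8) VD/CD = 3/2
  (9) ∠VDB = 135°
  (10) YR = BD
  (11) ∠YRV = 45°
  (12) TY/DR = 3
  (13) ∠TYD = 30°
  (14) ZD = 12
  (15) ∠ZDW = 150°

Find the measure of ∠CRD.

Step 1: By the law of cosines on triangle RDC: RC² = 5² + 5² − 2·5·5·cos(120°) = 75, so RC = 5·√3.
Step 2: By the inverse law of cosines on triangle CRD: cos(∠CRD) = ((5·√3)² + 5² − 5²) / (2·5·√3·5) = 75/86.6 = 0.866, so ∠CRD = 30°.

Therefore, the measure of angle ∠CRD = 30°.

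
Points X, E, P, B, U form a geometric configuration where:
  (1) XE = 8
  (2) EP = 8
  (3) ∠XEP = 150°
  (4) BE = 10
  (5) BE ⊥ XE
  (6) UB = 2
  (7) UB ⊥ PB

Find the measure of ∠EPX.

Step 1: By the law of cosines on triangle PEX: PX² = 8² + 8² − 2·8·8·cos(150°) = 238.85, so PX ≈ 15.45.
Step 2: By the inverse law of cosines on triangle EPX: cos(∠EPX) = (8² + 15.45² − 8²) / (2·8·15.45) = 238.85/247.28 = 0.9659, so ∠EPX = 15°.

Therefore, the measure of angle ∠EPX = 15°.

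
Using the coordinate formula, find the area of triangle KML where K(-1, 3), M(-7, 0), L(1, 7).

Shoelace: Area = (1/2)|-1(0-7) + -7(7-3) + 1(3-0)| = (1/2)(18) = 9

9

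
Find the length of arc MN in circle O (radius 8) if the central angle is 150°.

The full circumference is 2πr = 2π(8) = 16*pi.
The arc spans 150° out of 360°, which is a fraction of 5/12.
Arc length = 16*pi × 5/12 = 20*pi/3.

20*pi/3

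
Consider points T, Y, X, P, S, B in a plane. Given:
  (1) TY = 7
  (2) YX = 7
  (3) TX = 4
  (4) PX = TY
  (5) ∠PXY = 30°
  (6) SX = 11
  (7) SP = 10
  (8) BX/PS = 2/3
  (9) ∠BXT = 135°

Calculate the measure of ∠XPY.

From the given relations: PX = TY = 7.
Step 1: By the law of cosines on triangle PXY: PY² = 7² + 7² − 2·7·7·cos(30°) = 13.13, so PY ≈ 3.62.
Step 2: By the inverse law of cosines on triangle XPY: cos(∠XPY) = (7² + 3.62² − 7²) / (2·7·3.62) = 13.13/50.73 = 0.2588, so ∠XPY = 75°.

Therefore, the measure of angle ∠XPY = 75°.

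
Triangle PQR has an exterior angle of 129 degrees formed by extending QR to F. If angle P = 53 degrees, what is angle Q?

The exterior angle theorem states that an exterior angle equals the sum of the two non-adjacent interior angles.
So 129 = 53 + angle Q, which gives angle Q = 129 - 53 = 76 degrees.

76 degrees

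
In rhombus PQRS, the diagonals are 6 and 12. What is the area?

Area of a rhombus = (d1 * d2) / 2
Area = (6 * 12) / 2
Area = 72 / 2
Area = 36

36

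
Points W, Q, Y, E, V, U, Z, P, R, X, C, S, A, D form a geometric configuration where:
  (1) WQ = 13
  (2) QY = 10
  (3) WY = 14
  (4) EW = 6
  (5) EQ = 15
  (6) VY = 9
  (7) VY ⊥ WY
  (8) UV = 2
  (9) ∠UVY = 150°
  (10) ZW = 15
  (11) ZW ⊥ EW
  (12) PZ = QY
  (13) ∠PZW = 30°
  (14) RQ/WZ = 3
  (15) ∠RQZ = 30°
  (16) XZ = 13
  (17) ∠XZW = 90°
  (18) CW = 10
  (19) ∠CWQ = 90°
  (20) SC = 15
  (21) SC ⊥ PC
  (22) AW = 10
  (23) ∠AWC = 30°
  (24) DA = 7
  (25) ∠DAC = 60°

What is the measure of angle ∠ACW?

Step 1: By the law of cosines on triangle CWA: CA² = 10² + 10² − 2·10·10·cos(30°) = 26.79, so CA ≈ 5.18.
Step 2: By the inverse law of cosines on triangle ACW: cos(∠ACW) = (5.18² + 10² − 10²) / (2·5.18·10) = 26.79/103.53 = 0.2588, so ∠ACW = 75°.

Therefore, the measure of angle ∠ACW = 75°.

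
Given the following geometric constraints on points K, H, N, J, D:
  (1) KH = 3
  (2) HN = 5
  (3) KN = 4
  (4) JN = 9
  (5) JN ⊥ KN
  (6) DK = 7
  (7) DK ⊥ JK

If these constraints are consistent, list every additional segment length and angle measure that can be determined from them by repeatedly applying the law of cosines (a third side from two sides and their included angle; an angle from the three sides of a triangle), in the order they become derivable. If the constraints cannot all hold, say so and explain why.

The constraints are consistent. Derivable facts, in order:
After 1 step:
- KJ = √97
- ∠HKN = 90°
- ∠HNK = 36.87°
- ∠KHN = 53.13°
After 2 steps:
- JD = √146
- ∠JKN = 66.04°
- ∠KJN = 23.96°
After 3 steps:
- ∠DJK = 35.4°
- ∠JDK = 54.6°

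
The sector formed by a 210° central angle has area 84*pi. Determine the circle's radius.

Sector area A = πr² × θ/360, so r² = 360A / (πθ).
r² = 360 × 84*pi / (π × 210)
r² = 144
r = 12

12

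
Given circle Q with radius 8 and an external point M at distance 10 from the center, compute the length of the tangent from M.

Let T be the point of tangency. Then QT ⊥ MT (radius ⊥ tangent).
In right triangle QTM: QM² = QT² + MT²
10² = 8² + MT²
MT² = 36, MT = 6

6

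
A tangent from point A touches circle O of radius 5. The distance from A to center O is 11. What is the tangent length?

tangent = √(d² - r²) = √(11² - 5²) = √(121 - 25) = √96 = 4*sqrt(6)

4*sqrt(6)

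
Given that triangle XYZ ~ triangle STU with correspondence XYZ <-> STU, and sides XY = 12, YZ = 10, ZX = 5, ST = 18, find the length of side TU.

k = 18/12 = 3/2. TU = 3/2 * 10 = 15.

15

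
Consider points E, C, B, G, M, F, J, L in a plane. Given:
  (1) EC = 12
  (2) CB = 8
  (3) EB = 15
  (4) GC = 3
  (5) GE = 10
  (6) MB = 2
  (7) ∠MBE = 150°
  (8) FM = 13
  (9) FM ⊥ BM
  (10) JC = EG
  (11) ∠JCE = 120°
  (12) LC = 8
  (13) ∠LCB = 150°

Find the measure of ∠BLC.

Step 1: By the law of cosines on triangle LCB: LB² = 8² + 8² − 2·8·8·cos(150°) = 238.85, so LB ≈ 15.45.
Step 2: By the inverse law of cosines on triangle BLC: cos(∠BLC) = (15.45² + 8² − 8²) / (2·15.45·8) = 238.85/247.28 = 0.9659, so ∠BLC = 15°.

Therefore, the measure of angle ∠BLC = 15°.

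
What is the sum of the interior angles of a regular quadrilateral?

The sum of interior angles of an n-sided polygon is (n - 2) * 180.
For n = 4: (4 - 2) * 180 = 2 * 180 = 360 degrees.

360 degrees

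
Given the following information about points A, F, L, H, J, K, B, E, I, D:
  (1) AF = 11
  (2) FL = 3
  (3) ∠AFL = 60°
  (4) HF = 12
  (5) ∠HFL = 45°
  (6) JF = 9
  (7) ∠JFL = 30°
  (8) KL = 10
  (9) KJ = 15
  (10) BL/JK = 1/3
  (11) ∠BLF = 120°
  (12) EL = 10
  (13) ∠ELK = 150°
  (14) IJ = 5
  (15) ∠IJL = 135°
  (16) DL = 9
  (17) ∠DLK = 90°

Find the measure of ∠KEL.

Step 1: By the law of cosines on triangle ELK: EK² = 10² + 10² − 2·10·10·cos(150°) = 373.21, so EK ≈ 19.32.
Step 2: By the inverse law of cosines on triangle KEL: cos(∠KEL) = (19.32² + 10² − 10²) / (2·19.32·10) = 373.21/386.37 = 0.9659, so ∠KEL = 15°.

Therefore, the measure of angle ∠KEL = 15°.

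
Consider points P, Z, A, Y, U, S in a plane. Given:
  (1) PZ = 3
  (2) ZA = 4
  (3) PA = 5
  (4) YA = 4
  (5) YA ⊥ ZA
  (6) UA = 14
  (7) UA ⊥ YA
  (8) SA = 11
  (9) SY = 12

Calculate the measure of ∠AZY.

Step 1: By the law of cosines on triangle ZAY: ZY² = 4² + 4² − 2·4·4·cos(90°) = 32, so ZY = 4·√2.
Step 2: By the inverse law of cosines on triangle AZY: cos(∠AZY) = (4² + (4·√2)² − 4²) / (2·4·4·√2) = 32/45.25 = 0.7071, so ∠AZY = 45°.

Therefore, the measure of angle ∠AZY = 45°.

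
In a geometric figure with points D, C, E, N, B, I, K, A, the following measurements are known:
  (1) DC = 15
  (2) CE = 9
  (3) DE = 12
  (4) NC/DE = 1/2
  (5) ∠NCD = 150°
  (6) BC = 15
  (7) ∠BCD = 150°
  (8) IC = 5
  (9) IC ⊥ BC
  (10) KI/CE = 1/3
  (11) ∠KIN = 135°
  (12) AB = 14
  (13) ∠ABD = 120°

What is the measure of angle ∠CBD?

Step 1: By the law of cosines on triangle BCD: BD² = 15² + 15² − 2·15·15·cos(150°) = 839.71, so BD ≈ 28.98.
Step 2: By the inverse law of cosines on triangle CBD: cos(∠CBD) = (15² + 28.98² − 15²) / (2·15·28.98) = 839.71/869.33 = 0.9659, so ∠CBD = 15°.

Therefore, the measure of angle ∠CBD = 15°.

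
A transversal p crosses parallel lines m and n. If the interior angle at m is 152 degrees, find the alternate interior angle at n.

Alternate interior angles lie on opposite sides of the transversal, between the parallel lines.
By the alternate interior angle theorem, they are equal: 152 degrees.

152 degrees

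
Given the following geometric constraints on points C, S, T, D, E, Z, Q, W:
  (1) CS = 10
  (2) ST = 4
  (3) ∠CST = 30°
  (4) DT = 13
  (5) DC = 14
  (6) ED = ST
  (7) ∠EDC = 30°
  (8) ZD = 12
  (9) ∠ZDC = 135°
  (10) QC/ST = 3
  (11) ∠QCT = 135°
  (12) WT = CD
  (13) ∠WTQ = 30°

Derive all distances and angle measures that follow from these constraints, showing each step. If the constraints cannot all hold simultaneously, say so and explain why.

The constraints are consistent.

From the given relations:
  ED = ST = 4
  QC = 3·ST = 3·4 = 12
  WT = CD = 14

Step 1: From CS = 10, ST = 4, and ∠CST = 30°, by the law of cosines:
  CT² = CS² + ST² - 2·CS·ST·cos(30°) = 100 + 16 - 69.28 = 46.72
  CT ≈ 6.84

Step 2: From CD = 14, DE = 4, and ∠CDE = 30°, by the law of cosines:
  CE² = CD² + DE² - 2·CD·DE·cos(30°) = 196 + 16 - 96.99 = 115
  CE ≈ 10.72

Step 3: From CD = 14, DZ = 12, and ∠CDZ = 135°, by the law of cosines:
  CZ² = CD² + DZ² - 2·CD·DZ·cos(135°) = 196 + 144 + 237.6 = 577.6
  CZ ≈ 24.03

Step 4: From TC = 6.84, CQ = 12, and ∠TCQ = 135°, by the law of cosines:
  TQ² = TC² + CQ² - 2·TC·CQ·cos(135°) = 46.72 + 144 + 116 = 306.7
  TQ ≈ 17.51

Step 5: From CD = 14, CE = 10.72, DE = 4, by the inverse law of cosines:
  cos(∠DCE) = (CD² + CE² - DE²) / (2·CD·CE)
  ∠DCE = 10.75°

Step 6: From CD = 14, CT = 6.84, DT = 13, by the inverse law of cosines:
  cos(∠DCT) = (CD² + CT² - DT²) / (2·CD·CT)
  ∠DCT = 67.34°

Step 7: From CD = 14, CZ = 24.03, DZ = 12, by the inverse law of cosines:
  cos(∠DCZ) = (CD² + CZ² - DZ²) / (2·CD·CZ)
  ∠DCZ = 20.68°

Step 8: From CS = 10, CT = 6.84, ST = 4, by the inverse law of cosines:
  cos(∠SCT) = (CS² + CT² - ST²) / (2·CS·CT)
  ∠SCT = 17.01°

Step 9: From TC = 6.84, TD = 13, CD = 14, by the inverse law of cosines:
  cos(∠CTD) = (TC² + TD² - CD²) / (2·TC·TD)
  ∠CTD = 83.63°

Step 10: From TC = 6.84, TS = 4, CS = 10, by the inverse law of cosines:
  cos(∠CTS) = (TC² + TS² - CS²) / (2·TC·TS)
  ∠CTS = 132.99°

Step 11: From DC = 14, DT = 13, CT = 6.84, by the inverse law of cosines:
  cos(∠CDT) = (DC² + DT² - CT²) / (2·DC·DT)
  ∠CDT = 29.03°

Step 12: From EC = 10.72, ED = 4, CD = 14, by the inverse law of cosines:
  cos(∠CED) = (EC² + ED² - CD²) / (2·EC·ED)
  ∠CED = 139.25°

Step 13: From ZC = 24.03, ZD = 12, CD = 14, by the inverse law of cosines:
  cos(∠CZD) = (ZC² + ZD² - CD²) / (2·ZC·ZD)
  ∠CZD = 24.32°

Step 14: From QT = 17.51, TW = 14, and ∠QTW = 30°, by the law of cosines:
  QW² = QT² + TW² - 2·QT·TW·cos(30°) = 306.7 + 196 - 424.7 = 78.04
  QW ≈ 8.83

Step 15: From TC = 6.84, TQ = 17.51, CQ = 12, by the inverse law of cosines:
  cos(∠CTQ) = (TC² + TQ² - CQ²) / (2·TC·TQ)
  ∠CTQ = 28.98°

Step 16: From QC = 12, QT = 17.51, CT = 6.84, by the inverse law of cosines:
  cos(∠CQT) = (QC² + QT² - CT²) / (2·QC·QT)
  ∠CQT = 16.02°

Step 17: From QT = 17.51, QW = 8.83, TW = 14, by the inverse law of cosines:
  cos(∠TQW) = (QT² + QW² - TW²) / (2·QT·QW)
  ∠TQW = 52.41°

Step 18: From WQ = 8.83, WT = 14, QT = 17.51, by the inverse law of cosines:
  cos(∠QWT) = (WQ² + WT² - QT²) / (2·WQ·WT)
  ∠QWT = 97.59°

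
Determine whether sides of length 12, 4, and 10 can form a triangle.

Sort the sides: 4, 10, 12.
It suffices to check that the sum of the two smallest exceeds the largest:
4 + 10 = 14 > 12. ✓
Yes, a valid triangle can be formed.

Yes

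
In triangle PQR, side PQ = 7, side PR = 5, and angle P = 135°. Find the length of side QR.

When two sides and the included angle are known, the law of cosines gives the third side.
c^2 = a^2 + b^2 - 2ab cos(C) generalizes the Pythagorean theorem to non-right triangles.
Here: QR^2 = 49 + 25 - 70*(-sqrt(2)/2) = 35*sqrt(2) + 74
QR = sqrt(35*sqrt(2) + 74)

sqrt(35*sqrt(2) + 74)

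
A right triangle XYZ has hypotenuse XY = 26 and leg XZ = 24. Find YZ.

YZ = sqrt(26^2 - 24^2) = sqrt(100) = 10

10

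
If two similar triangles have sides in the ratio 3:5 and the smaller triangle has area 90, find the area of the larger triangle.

For similar figures, the area ratio equals the square of the side ratio.
Side ratio (the smaller triangle to the larger triangle) = 3:5, so area ratio = 3^2:5^2 = 9:25.
If the area of the smaller triangle is 90, then the area of the larger triangle = 90 * (25/9) = 250.

250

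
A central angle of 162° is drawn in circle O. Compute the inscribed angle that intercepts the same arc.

By the inscribed angle theorem, the inscribed angle is half the central angle.
Inscribed angle = 162° / 2 = 81°

81°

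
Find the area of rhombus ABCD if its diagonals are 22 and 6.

Area of a rhombus = (d1 * d2) / 2
Area = (22 * 6) / 2
Area = 132 / 2
Area = 66

66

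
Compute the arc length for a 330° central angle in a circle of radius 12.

Arc length = 2π(12)(11/12) = 22*pi

22*pi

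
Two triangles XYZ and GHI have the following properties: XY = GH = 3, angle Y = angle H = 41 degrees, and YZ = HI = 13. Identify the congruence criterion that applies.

Consider the given information: XY = GH = 3, angle Y = angle H = 41 degrees, and YZ = HI = 13
This is not ASA or AAS: ASA requires two angles and the side between them. AAS requires two angles and a non-included side.
The correct criterion is SAS. Two pairs of corresponding sides and the included angle are equal (Side-Angle-Side).

SAS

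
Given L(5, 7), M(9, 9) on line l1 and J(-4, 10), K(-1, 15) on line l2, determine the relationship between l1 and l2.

Slope of line 1: m1 = (9 - 7)/(9 - 5) = 2/4 = 1/2
Slope of line 2: m2 = (15 - 10)/(-1 - -4) = 5/3 = 5/3
m1 != m2 and m1*m2 = 5/6 != -1. Neither.

Neither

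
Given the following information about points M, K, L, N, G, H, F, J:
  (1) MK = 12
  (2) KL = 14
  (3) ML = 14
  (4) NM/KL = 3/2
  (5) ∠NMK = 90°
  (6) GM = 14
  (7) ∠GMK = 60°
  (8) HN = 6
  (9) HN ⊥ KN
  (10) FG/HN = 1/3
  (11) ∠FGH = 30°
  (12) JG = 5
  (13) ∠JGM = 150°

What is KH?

From the given relations: NM = 3/2·KL = 3/2·14 = 21.
Step 1: By the law of cosines on triangle NMK: NK² = 21² + 12² − 2·21·12·cos(90°) = 585, so NK = 3·√65.
Step 2: By the law of cosines on triangle KNH: KH² = (3·√65)² + 6² − 2·3·√65·6·cos(90°) = 621, so KH = 3·√69.

Therefore, the length of KH = 3·√69.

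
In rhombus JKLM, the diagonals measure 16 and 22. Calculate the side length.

Half-diagonals are 8 and 11. side = sqrt(8^2 + 11^2) = sqrt(185)

sqrt(185)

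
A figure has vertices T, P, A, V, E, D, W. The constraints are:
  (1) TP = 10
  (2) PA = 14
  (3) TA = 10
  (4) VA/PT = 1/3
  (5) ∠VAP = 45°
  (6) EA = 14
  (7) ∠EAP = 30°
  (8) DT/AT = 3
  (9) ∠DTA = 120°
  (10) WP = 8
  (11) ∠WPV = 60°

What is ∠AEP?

Step 1: By the law of cosines on triangle EAP: EP² = 14² + 14² − 2·14·14·cos(30°) = 52.52, so EP ≈ 7.25.
Step 2: By the inverse law of cosines on triangle AEP: cos(∠AEP) = (14² + 7.25² − 14²) / (2·14·7.25) = 52.52/202.91 = 0.2588, so ∠AEP = 75°.

Therefore, the measure of angle ∠AEP = 75°.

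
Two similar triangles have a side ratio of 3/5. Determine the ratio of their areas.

Area scales with the square of linear dimensions. If every length is multiplied by 3/5, then the area is multiplied by (3/5)^2 = 9/25.
The area ratio is 9:25.

9:25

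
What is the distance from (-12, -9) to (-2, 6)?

d = sqrt((-2 - -12)^2 + (6 - -9)^2)
d = sqrt(10^2 + 15^2)
d = sqrt(100 + 225)
d = sqrt(325) = 5*sqrt(13)

5*sqrt(13)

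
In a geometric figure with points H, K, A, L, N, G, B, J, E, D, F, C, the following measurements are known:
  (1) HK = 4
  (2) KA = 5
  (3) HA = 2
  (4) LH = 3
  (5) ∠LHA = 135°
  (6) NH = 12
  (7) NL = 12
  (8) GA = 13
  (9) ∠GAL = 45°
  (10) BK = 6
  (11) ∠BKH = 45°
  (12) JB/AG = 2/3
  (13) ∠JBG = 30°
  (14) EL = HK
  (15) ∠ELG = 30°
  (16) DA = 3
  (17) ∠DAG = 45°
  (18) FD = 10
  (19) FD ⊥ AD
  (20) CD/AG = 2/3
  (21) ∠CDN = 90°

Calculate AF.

Step 1: By the law of cosines on triangle ADF: AF² = 3² + 10² − 2·3·10·cos(90°) = 109, so AF = √109.

Therefore, the length of AF = √109.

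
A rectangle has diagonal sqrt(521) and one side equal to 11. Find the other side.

Using the Pythagorean theorem: d^2 = a^2 + b^2
b^2 = d^2 - a^2
b^2 = 521 - 121
b^2 = 400
b = sqrt(400) = 20

20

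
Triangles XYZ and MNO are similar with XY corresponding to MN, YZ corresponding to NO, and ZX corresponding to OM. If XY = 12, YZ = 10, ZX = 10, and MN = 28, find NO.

Since the triangles are similar, the ratio of corresponding sides is constant.
Scale factor k = MN / XY = 28 / 12 = 7/3
NO = k * YZ = 7/3 * 10 = 70/3

70/3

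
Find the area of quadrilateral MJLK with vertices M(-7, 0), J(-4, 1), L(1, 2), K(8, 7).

Shoelace: sum of cross terms = 24, Area = (1/2)|24| = 12

12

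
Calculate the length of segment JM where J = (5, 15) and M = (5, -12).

d = sqrt((5 - 5)^2 + (-12 - 15)^2)
d = sqrt(0^2 + -27^2)
d = sqrt(0 + 729)
d = sqrt(729) = 27

27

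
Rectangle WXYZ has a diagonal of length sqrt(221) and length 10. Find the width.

b = sqrt(d^2 - a^2) = sqrt(221 - 100) = sqrt(121) = 11

11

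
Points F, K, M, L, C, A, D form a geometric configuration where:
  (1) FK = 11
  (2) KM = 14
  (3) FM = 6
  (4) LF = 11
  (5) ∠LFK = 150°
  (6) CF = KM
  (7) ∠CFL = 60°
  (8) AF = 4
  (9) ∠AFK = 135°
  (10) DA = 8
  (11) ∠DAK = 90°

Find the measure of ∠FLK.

Step 1: By the law of cosines on triangle LFK: LK² = 11² + 11² − 2·11·11·cos(150°) = 451.58, so LK ≈ 21.25.
Step 2: By the inverse law of cosines on triangle FLK: cos(∠FLK) = (11² + 21.25² − 11²) / (2·11·21.25) = 451.58/467.51 = 0.9659, so ∠FLK = 15°.

Therefore, the measure of angle ∠FLK = 15°.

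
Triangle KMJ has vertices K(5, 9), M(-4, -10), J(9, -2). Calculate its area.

The Shoelace formula computes the area from vertex coordinates by summing cross products.
For vertices (5,9), (-4,-10), (9,-2):
Signed sum = 5*-10 - -4*9 + -4*-2 - 9*-10 + 9*9 - 5*-2
= -14 + 98 + 91 = 175
Area = (1/2)|175| = 175/2.

175/2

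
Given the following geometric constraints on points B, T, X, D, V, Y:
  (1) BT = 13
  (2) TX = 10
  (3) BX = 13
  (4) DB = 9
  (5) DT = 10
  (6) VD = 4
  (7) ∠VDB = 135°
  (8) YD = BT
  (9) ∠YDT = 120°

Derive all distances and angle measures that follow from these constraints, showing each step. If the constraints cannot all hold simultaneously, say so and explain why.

The constraints are consistent.

From the given relations:
  YD = BT = 13

Step 1: From BD = 9, DV = 4, and ∠BDV = 135°, by the law of cosines:
  BV² = BD² + DV² - 2·BD·DV·cos(135°) = 81 + 16 + 50.91 = 147.9
  BV ≈ 12.16

Step 2: From TD = 10, DY = 13, and ∠TDY = 120°, by the law of cosines:
  TY² = TD² + DY² - 2·TD·DY·cos(120°) = 100 + 169 + 130 = 399
  TY ≈ 19.97

Step 3: From BD = 9, BT = 13, DT = 10, by the inverse law of cosines:
  cos(∠DBT) = (BD² + BT² - DT²) / (2·BD·BT)
  ∠DBT = 50.13°

Step 4: From BT = 13, BX = 13, TX = 10, by the inverse law of cosines:
  cos(∠TBX) = (BT² + BX² - TX²) / (2·BT·BX)
  ∠TBX = 45.24°

Step 5: From TB = 13, TD = 10, BD = 9, by the inverse law of cosines:
  cos(∠BTD) = (TB² + TD² - BD²) / (2·TB·TD)
  ∠BTD = 43.69°

Step 6: From TB = 13, TX = 10, BX = 13, by the inverse law of cosines:
  cos(∠BTX) = (TB² + TX² - BX²) / (2·TB·TX)
  ∠BTX = 67.38°

Step 7: From XB = 13, XT = 10, BT = 13, by the inverse law of cosines:
  cos(∠BXT) = (XB² + XT² - BT²) / (2·XB·XT)
  ∠BXT = 67.38°

Step 8: From DB = 9, DT = 10, BT = 13, by the inverse law of cosines:
  cos(∠BDT) = (DB² + DT² - BT²) / (2·DB·DT)
  ∠BDT = 86.18°

Step 9: From BD = 9, BV = 12.16, DV = 4, by the inverse law of cosines:
  cos(∠DBV) = (BD² + BV² - DV²) / (2·BD·BV)
  ∠DBV = 13.45°

Step 10: From TD = 10, TY = 19.97, DY = 13, by the inverse law of cosines:
  cos(∠DTY) = (TD² + TY² - DY²) / (2·TD·TY)
  ∠DTY = 34.31°

Step 11: From VB = 12.16, VD = 4, BD = 9, by the inverse law of cosines:
  cos(∠BVD) = (VB² + VD² - BD²) / (2·VB·VD)
  ∠BVD = 31.55°

Step 12: From YD = 13, YT = 19.97, DT = 10, by the inverse law of cosines:
  cos(∠DYT) = (YD² + YT² - DT²) / (2·YD·YT)
  ∠DYT = 25.69°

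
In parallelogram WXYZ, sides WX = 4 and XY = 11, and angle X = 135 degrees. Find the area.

Area = 4 * 11 * sin(135°) = 44 * sqrt(2)/2 = 22*sqrt(2)

22*sqrt(2)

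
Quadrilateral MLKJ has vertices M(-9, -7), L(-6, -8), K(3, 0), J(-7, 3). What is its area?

Shoelace: sum of cross terms = 139, Area = (1/2)|139| = 139/2

139/2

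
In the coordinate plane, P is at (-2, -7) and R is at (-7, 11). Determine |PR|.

The horizontal distance is |-7 - -2| = 5 and the vertical distance is |11 - -7| = 18.
By the Pythagorean theorem, d = sqrt(5^2 + 18^2) = sqrt(349).

sqrt(349)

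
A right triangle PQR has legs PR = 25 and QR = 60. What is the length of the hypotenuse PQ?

By the Pythagorean theorem: PQ^2 = PR^2 + QR^2
PQ^2 = 25^2 + 60^2 = 625 + 3600 = 4225
PQ = sqrt(4225) = 65

65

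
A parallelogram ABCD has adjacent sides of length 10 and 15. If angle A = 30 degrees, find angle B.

Opposite sides of a parallelogram are parallel, so consecutive angles form co-interior angles on a transversal.
Co-interior angles sum to 180°, giving angle B = 180 - 30 = 150 degrees.

150 degrees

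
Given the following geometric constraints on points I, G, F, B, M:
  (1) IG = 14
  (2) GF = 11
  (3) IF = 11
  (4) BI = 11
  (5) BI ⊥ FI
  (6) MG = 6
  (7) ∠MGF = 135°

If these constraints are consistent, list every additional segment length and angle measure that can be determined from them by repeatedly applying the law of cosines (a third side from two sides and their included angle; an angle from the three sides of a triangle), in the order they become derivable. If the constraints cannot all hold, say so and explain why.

The constraints are consistent. Derivable facts, in order:
After 1 step:
- FB = 11·√2
- FM ≈ 15.82
- ∠FGI = 50.48°
- ∠FIG = 50.48°
- ∠GFI = 79.04°
After 2 steps:
- ∠BFI = 45°
- ∠FBI = 45°
- ∠FMG = 29.45°
- ∠GFM = 15.55°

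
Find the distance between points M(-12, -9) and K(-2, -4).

The horizontal distance is |-2 - -12| = 10 and the vertical distance is |-4 - -9| = 5.
By the Pythagorean theorem, d = sqrt(10^2 + 5^2) = sqrt(125) = 5*sqrt(5).

5*sqrt(5)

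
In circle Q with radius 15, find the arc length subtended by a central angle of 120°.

The full circumference is 2πr = 2π(15) = 30*pi.
The arc spans 120° out of 360°, which is a fraction of 1/3.
Arc length = 30*pi × 1/3 = 10*pi.

10*pi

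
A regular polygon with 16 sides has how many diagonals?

The number of diagonals in an n-gon is n(n - 3)/2.
For n = 16: 16(16 - 3)/2 = 16 × 13 / 2 = 104.

104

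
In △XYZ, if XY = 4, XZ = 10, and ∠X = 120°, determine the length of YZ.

Law of cosines: YZ^2 = 4^2 + 10^2 - 2(4)(10)cos(120°) = 156, so YZ = 2*sqrt(39).

2*sqrt(39)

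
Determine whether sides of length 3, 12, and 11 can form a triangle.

Sort the sides: 3, 11, 12.
It suffices to check that the sum of the two smallest exceeds the largest:
3 + 11 = 14 > 12. ✓
Yes, a valid triangle can be formed.

Yes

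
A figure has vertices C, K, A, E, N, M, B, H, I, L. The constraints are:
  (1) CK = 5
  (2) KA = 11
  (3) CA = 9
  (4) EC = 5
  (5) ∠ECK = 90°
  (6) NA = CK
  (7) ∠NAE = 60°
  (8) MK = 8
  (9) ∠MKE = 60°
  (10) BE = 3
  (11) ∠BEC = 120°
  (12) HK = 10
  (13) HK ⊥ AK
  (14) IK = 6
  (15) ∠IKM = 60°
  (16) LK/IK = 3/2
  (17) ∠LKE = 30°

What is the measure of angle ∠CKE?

Step 1: By the law of cosines on triangle KCE: KE² = 5² + 5² − 2·5·5·cos(90°) = 50, so KE = 5·√2.
Step 2: By the inverse law of cosines on triangle CKE: cos(∠CKE) = (5² + (5·√2)² − 5²) / (2·5·5·√2) = 50/70.71 = 0.7071, so ∠CKE = 45°.

Therefore, the measure of angle ∠CKE = 45°.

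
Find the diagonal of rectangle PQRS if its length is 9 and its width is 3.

A rectangle's diagonal splits it into two right triangles, with the diagonal as the hypotenuse.
By the Pythagorean theorem, d^2 = 9^2 + 3^2 = 90.
Therefore d = sqrt(90) = 3*sqrt(10).

3*sqrt(10)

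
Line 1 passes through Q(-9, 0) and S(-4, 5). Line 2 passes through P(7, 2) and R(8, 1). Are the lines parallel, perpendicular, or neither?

Slope of line 1: m1 = (5 - 0)/(-4 - -9) = 5/5 = 1
Slope of line 2: m2 = (1 - 2)/(8 - 7) = -1/1 = -1
Two lines are perpendicular when the product of their slopes is -1 (negative reciprocals).
m1 * m2 = (1) * (-1) = -1, confirming perpendicularity.

Perpendicular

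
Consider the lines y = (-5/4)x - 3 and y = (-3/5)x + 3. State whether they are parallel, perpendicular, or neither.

Slope of line 1: m1 = -5/4
Slope of line 2: m2 = -3/5
m1 != m2 and m1*m2 = 3/4 != -1. Neither.

Neither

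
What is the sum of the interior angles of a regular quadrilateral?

The sum of interior angles of an n-sided polygon is (n - 2) * 180.
For n = 4: (4 - 2) * 180 = 2 * 180 = 360 degrees.

360 degrees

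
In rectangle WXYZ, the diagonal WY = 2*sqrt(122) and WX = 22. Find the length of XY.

b = sqrt(d^2 - a^2) = sqrt(488 - 484) = sqrt(4) = 2

2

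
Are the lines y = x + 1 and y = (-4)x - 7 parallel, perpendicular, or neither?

Slope of line 1: m1 = 1
Slope of line 2: m2 = -4
For parallel lines we need equal slopes: 1 != -4.
For perpendicular lines we need m1*m2 = -1: (1)(-4) = -4 != -1.
Since neither condition holds, the lines are neither parallel nor perpendicular.

Neither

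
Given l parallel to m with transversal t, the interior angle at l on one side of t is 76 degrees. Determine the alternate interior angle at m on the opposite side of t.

Alternate interior angles formed by parallel lines and a transversal are equal.
The given angle is 76 degrees.
The alternate interior angle = 76 degrees.

76 degrees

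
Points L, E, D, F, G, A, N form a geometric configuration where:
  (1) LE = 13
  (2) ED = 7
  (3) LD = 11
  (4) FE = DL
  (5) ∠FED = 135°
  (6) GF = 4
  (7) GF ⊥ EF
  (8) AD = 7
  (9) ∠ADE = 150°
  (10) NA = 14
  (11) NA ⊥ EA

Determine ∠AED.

Step 1: By the law of cosines on triangle EDA: EA² = 7² + 7² − 2·7·7·cos(150°) = 182.87, so EA ≈ 13.52.
Step 2: By the inverse law of cosines on triangle AED: cos(∠AED) = (13.52² + 7² − 7²) / (2·13.52·7) = 182.87/189.32 = 0.9659, so ∠AED = 15°.

Therefore, the measure of angle ∠AED = 15°.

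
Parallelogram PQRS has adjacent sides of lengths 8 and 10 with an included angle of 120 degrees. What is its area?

Area = 8 * 10 * sin(120°) = 80 * sqrt(3)/2 = 40*sqrt(3)

40*sqrt(3)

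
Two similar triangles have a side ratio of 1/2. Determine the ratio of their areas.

Area scales with the square of linear dimensions. If every length is multiplied by 1/2, then the area is multiplied by (1/2)^2 = 1/4.
The area ratio is 1:4.

1:4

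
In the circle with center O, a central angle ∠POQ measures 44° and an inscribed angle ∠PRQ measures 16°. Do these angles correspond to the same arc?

By the inscribed angle theorem, the inscribed angle for a central angle of 44° should be 44° / 2 = 22°.
The given inscribed angle is 16°, which does not equal 22°.
Therefore, no, they do not correspond to the same arc.

No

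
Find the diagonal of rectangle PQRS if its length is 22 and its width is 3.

d = sqrt(22^2 + 3^2) = sqrt(493)

sqrt(493)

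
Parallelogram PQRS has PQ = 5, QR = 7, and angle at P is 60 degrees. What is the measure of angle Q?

Consecutive angles are supplementary: angle Q = 180 - 60 = 120 degrees.

120 degrees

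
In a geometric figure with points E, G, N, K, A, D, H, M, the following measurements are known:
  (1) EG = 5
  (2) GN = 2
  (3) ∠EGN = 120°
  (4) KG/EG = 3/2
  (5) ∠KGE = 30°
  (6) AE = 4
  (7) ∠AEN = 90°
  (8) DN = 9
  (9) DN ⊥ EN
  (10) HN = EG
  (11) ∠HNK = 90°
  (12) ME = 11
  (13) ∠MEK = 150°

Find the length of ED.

Step 1: By the law of cosines on triangle EGN: EN² = 5² + 2² − 2·5·2·cos(120°) = 39, so EN = √39.
Step 2: By the law of cosines on triangle END: ED² = √39² + 9² − 2·√39·9·cos(90°) = 120, so ED = 2·√30.

Therefore, the length of ED = 2·√30.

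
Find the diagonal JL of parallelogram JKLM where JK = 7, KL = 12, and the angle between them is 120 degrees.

Law of cosines: d^2 = 7^2 + 12^2 - 2(7)(12)cos(120°) = 277, so d = sqrt(277).

sqrt(277)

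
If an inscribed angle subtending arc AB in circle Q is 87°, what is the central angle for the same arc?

The inscribed angle theorem states that a central angle is always twice any inscribed angle that subtends the same arc.
Since the inscribed angle is 87°, the central angle = 2 × 87° = 174°.

174°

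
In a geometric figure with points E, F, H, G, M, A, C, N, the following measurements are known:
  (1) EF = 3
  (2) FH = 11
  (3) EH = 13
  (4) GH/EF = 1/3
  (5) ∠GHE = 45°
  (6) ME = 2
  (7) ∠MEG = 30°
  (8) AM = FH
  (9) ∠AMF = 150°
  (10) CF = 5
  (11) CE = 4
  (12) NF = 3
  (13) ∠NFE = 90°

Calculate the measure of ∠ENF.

Step 1: By the law of cosines on triangle NFE: NE² = 3² + 3² − 2·3·3·cos(90°) = 18, so NE = 3·√2.
Step 2: By the inverse law of cosines on triangle ENF: cos(∠ENF) = ((3·√2)² + 3² − 3²) / (2·3·√2·3) = 18/25.46 = 0.7071, so ∠ENF = 45°.

Therefore, the measure of angle ∠ENF = 45°.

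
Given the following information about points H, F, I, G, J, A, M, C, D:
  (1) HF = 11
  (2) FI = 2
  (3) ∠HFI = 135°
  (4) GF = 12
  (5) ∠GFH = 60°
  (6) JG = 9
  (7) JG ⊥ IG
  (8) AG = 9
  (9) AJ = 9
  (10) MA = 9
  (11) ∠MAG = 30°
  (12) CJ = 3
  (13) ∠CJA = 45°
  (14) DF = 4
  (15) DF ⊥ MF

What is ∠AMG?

Step 1: By the law of cosines on triangle MAG: MG² = 9² + 9² − 2·9·9·cos(30°) = 21.7, so MG ≈ 4.66.
Step 2: By the inverse law of cosines on triangle AMG: cos(∠AMG) = (9² + 4.66² − 9²) / (2·9·4.66) = 21.7/83.86 = 0.2588, so ∠AMG = 75°.

Therefore, the measure of angle ∠AMG = 75°.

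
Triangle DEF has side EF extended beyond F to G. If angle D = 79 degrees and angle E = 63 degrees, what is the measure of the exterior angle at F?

By the exterior angle theorem, an exterior angle of a triangle equals the sum of the two remote interior angles.
Exterior angle = angle D + angle E
Exterior angle = 79 + 63 = 142 degrees

142 degrees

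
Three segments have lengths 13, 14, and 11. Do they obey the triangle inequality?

Check all three triangle inequalities:
13 + 14 = 27 > 11 ✓
13 + 11 = 24 > 14 ✓
14 + 11 = 25 > 13 ✓
All conditions hold, so these sides form a valid triangle.

Yes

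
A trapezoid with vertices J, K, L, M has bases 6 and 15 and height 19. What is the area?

A trapezoid's area equals the midsegment times the height.
The midsegment is (6 + 15) / 2 = 21/2.
Area = 21/2 * 19 = 399/2.

399/2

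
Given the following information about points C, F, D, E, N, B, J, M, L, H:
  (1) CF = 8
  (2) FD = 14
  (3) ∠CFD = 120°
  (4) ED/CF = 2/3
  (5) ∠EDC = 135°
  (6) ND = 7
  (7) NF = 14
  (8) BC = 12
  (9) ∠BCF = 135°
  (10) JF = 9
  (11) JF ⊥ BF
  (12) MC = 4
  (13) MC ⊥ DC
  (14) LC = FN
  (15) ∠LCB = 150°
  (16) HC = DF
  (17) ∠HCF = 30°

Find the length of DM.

Step 1: By the law of cosines on triangle CFD: CD² = 8² + 14² − 2·8·14·cos(120°) = 372, so CD = 2·√93.
Step 2: By the law of cosines on triangle DCM: DM² = (2·√93)² + 4² − 2·2·√93·4·cos(90°) = 388, so DM = 2·√97.

Therefore, the length of DM = 2·√97.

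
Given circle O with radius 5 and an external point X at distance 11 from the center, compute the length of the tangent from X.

tangent = √(d² - r²) = √(11² - 5²) = √(121 - 25) = √96 = 4*sqrt(6)

4*sqrt(6)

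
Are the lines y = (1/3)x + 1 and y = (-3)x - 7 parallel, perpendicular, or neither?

Slope of line 1: m1 = 1/3
Slope of line 2: m2 = -3
Two lines are perpendicular when the product of their slopes is -1 (negative reciprocals).
m1 * m2 = (1/3) * (-3) = -1, confirming perpendicularity.

Perpendicular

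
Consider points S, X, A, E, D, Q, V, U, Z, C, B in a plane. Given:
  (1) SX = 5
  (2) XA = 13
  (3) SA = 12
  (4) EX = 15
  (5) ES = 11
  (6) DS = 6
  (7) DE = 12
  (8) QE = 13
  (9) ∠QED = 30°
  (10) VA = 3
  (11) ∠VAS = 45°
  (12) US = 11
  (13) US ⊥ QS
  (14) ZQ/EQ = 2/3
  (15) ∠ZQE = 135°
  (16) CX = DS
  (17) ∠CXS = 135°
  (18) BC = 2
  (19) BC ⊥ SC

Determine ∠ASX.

Step 1: By the inverse law of cosines on triangle ASX: cos(∠ASX) = (12² + 5² − 13²) / (2·12·5) = 0/120 = 0, so ∠ASX = 90°.

Therefore, the measure of angle ∠ASX = 90°.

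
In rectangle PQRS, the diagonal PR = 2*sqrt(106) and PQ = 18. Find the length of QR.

b = sqrt(d^2 - a^2) = sqrt(424 - 324) = sqrt(100) = 10

10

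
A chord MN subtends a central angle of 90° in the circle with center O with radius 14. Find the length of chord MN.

Chord length = 2r sin(θ/2)
= 2 × 14 × sin(90°/2)
= 2 × 14 × sin(45°)
= 14*sqrt(2)

14*sqrt(2)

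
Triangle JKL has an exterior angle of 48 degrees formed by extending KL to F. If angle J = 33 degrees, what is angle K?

By the exterior angle theorem: exterior angle = sum of remote interior angles.
48 = 33 + angle K
angle K = 48 - 33 = 15 degrees

15 degrees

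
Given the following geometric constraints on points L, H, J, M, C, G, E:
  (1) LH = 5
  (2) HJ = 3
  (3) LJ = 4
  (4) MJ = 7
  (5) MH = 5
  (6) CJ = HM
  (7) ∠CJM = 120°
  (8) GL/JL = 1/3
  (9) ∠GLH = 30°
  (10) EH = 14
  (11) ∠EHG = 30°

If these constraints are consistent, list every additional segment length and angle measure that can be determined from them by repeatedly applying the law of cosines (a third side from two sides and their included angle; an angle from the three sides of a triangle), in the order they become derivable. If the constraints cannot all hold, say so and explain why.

The constraints are consistent. Derivable facts, in order:
After 1 step:
- HG ≈ 3.9
- MC = √109
- ∠HJL = 90°
- ∠HJM = 38.21°
- ∠HLJ = 36.87°
- ∠HMJ = 21.79°
- ∠JHL = 53.13°
- ∠JHM = 120°
After 2 steps:
- GE ≈ 10.8
- ∠CMJ = 24.5°
- ∠GHL = 9.84°
- ∠HGL = 140.16°
- ∠JCM = 35.5°
After 3 steps:
- ∠EGH = 139.59°
- ∠GEH = 10.41°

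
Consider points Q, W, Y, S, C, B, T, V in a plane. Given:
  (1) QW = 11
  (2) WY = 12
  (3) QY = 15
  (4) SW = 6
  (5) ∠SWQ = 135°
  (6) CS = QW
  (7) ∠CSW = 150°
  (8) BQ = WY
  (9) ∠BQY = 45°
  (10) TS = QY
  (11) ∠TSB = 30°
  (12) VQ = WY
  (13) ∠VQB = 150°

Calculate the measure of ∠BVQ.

From the given relations: VQ = WY = 12; BQ = WY = 12.
Step 1: By the law of cosines on triangle VQB: VB² = 12² + 12² − 2·12·12·cos(150°) = 537.42, so VB ≈ 23.18.
Step 2: By the inverse law of cosines on triangle BVQ: cos(∠BVQ) = (23.18² + 12² − 12²) / (2·23.18·12) = 537.42/556.37 = 0.9659, so ∠BVQ = 15°.

Therefore, the measure of angle ∠BVQ = 15°.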